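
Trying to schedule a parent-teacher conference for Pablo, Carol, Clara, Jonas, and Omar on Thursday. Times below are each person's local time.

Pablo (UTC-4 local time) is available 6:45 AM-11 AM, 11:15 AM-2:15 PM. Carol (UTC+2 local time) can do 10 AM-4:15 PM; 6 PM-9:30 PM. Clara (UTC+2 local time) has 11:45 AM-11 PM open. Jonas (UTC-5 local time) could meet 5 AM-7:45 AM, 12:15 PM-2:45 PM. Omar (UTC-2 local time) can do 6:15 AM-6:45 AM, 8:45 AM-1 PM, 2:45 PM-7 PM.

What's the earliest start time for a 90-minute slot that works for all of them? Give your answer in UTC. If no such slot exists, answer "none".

Pablo in UTC: 10:45-15:00, 15:15-18:15 (add 4h to convert from UTC-4).
Carol in UTC: 08:00-14:15, 16:00-19:30 (subtract 2h to convert from UTC+2).
Clara in UTC: 09:45-21:00 (subtract 2h to convert from UTC+2).
Jonas in UTC: 10:00-12:45, 17:15-19:45 (add 5h to convert from UTC-5).
Omar in UTC: 08:15-08:45, 10:45-15:00, 16:45-21:00 (add 2h to convert from UTC-2).
Pablo ∩ Carol: 10:45-14:15, 16:00-18:15.
Pablo ∩ Carol ∩ Clara: 10:45-14:15, 16:00-18:15.
Pablo ∩ Carol ∩ Clara ∩ Jonas: 10:45-12:45, 17:15-18:15.
Pablo ∩ Carol ∩ Clara ∩ Jonas ∩ Omar: 10:45-12:45, 17:15-18:15.
The first common window of at least 90 minutes is 10:45-12:45, so the earliest start is 10:45.

10:45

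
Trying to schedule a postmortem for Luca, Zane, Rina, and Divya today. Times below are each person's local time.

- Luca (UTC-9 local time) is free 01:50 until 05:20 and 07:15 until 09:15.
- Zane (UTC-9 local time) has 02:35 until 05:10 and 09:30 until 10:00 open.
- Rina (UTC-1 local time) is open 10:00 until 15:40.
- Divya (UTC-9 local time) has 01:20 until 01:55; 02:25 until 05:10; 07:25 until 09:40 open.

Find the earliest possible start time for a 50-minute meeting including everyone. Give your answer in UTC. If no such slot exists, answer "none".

Luca in UTC: 10:50-14:20, 16:15-18:15 (add 9h to convert from UTC-9).
Zane in UTC: 11:35-14:10, 18:30-19:00 (add 9h to convert from UTC-9).
Rina in UTC: 11:00-16:40 (add 1h to convert from UTC-1).
Divya in UTC: 10:20-10:55, 11:25-14:10, 16:25-18:40 (add 9h to convert from UTC-9).
Luca ∩ Zane: 11:35-14:10.
Luca ∩ Zane ∩ Rina: 11:35-14:10.
Luca ∩ Zane ∩ Rina ∩ Divya: 11:35-14:10.
So the common availability across everyone is 11:35-14:10.
The first common window of at least 50 minutes is 11:35-14:10, so the earliest start is 11:35.

11:35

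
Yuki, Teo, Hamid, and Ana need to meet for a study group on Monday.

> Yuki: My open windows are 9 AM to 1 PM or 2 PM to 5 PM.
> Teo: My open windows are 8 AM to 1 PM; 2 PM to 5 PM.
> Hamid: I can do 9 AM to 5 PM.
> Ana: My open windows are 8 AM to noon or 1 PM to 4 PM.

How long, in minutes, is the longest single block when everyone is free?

180

Yuki ∩ Teo: 09:00-13:00, 14:00-17:00.
Yuki ∩ Teo ∩ Hamid: 09:00-13:00, 14:00-17:00.
Yuki ∩ Teo ∩ Hamid ∩ Ana: 09:00-12:00, 14:00-16:00.
The longest is 09:00-12:00 at 180 minutes.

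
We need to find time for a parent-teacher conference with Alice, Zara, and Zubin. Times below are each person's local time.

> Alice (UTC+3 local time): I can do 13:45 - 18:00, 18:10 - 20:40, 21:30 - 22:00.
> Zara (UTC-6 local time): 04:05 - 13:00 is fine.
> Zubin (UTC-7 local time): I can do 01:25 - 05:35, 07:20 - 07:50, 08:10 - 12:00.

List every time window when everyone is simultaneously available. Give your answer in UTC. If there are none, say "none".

10:45-12:35, 14:20-14:50, 15:10-17:40, 18:30-19:00

Alice in UTC: 10:45-15:00, 15:10-17:40, 18:30-19:00 (subtract 3h to convert from UTC+3).
Zara in UTC: 10:05-19:00 (add 6h to convert from UTC-6).
Zubin in UTC: 08:25-12:35, 14:20-14:50, 15:10-19:00 (add 7h to convert from UTC-7).
Alice ∩ Zara: 10:45-15:00, 15:10-17:40, 18:30-19:00.
Alice ∩ Zara ∩ Zubin: 10:45-12:35, 14:20-14:50, 15:10-17:40, 18:30-19:00.
So the common availability across everyone is 10:45-12:35, 14:20-14:50, 15:10-17:40, 18:30-19:00.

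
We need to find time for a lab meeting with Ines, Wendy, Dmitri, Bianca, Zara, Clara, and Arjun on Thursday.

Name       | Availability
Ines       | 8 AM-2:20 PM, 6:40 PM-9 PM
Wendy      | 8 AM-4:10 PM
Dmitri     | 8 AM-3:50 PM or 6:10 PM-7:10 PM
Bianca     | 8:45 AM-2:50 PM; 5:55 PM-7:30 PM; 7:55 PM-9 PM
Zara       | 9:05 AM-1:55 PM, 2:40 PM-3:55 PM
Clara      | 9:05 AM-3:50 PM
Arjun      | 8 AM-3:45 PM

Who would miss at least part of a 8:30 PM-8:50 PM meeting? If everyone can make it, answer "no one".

Ines: free for 20:30-20:50. Wendy: not fully free for 20:30-20:50. Dmitri: not fully free for 20:30-20:50. Bianca: free for 20:30-20:50. Zara: not fully free for 20:30-20:50. Clara: not fully free for 20:30-20:50. Arjun: not fully free for 20:30-20:50.

Arjun, Clara, Dmitri, Wendy, Zara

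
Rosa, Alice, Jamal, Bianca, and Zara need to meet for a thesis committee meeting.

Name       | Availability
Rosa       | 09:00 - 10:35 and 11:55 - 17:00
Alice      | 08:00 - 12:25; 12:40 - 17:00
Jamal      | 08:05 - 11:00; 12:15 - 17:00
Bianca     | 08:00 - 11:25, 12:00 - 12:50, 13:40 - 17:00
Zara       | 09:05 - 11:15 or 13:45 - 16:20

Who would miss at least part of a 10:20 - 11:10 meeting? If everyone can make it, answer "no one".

Jamal, Rosa

Rosa: not fully free for 10:20-11:10. Alice: free for 10:20-11:10. Jamal: not fully free for 10:20-11:10. Bianca: free for 10:20-11:10. Zara: free for 10:20-11:10.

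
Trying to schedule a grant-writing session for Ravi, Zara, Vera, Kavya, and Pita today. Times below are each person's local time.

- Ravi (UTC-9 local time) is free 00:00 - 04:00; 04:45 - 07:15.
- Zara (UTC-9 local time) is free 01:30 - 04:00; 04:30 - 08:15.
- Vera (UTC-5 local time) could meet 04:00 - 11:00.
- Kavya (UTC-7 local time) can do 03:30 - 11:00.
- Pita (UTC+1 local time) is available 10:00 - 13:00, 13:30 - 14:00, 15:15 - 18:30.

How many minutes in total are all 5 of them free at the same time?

225

Ravi in UTC: 09:00-13:00, 13:45-16:15 (add 9h to convert from UTC-9).
Zara in UTC: 10:30-13:00, 13:30-17:15 (add 9h to convert from UTC-9).
Vera in UTC: 09:00-16:00 (add 5h to convert from UTC-5).
Kavya in UTC: 10:30-18:00 (add 7h to convert from UTC-7).
Pita in UTC: 09:00-12:00, 12:30-13:00, 14:15-17:30 (subtract 1h to convert from UTC+1).
Ravi ∩ Zara: 10:30-13:00, 13:45-16:15.
Ravi ∩ Zara ∩ Vera: 10:30-13:00, 13:45-16:00.
Ravi ∩ Zara ∩ Vera ∩ Kavya: 10:30-13:00, 13:45-16:00.
Ravi ∩ Zara ∩ Vera ∩ Kavya ∩ Pita: 10:30-12:00, 12:30-13:00, 14:15-16:00.
So the common availability across everyone is 10:30-12:00, 12:30-13:00, 14:15-16:00.
Summing the common windows: 90 + 30 + 105 = 225 minutes.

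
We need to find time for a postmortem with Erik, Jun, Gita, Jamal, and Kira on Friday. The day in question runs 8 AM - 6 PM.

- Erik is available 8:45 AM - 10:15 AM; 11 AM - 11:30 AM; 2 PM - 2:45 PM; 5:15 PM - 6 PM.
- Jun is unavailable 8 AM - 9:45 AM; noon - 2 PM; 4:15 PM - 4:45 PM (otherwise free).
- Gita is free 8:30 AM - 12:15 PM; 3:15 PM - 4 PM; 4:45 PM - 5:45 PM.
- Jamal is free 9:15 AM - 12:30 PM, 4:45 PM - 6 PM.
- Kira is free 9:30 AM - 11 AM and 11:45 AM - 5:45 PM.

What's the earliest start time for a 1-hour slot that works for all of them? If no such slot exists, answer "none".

none

Erik free: 08:45-10:15, 11:00-11:30, 14:00-14:45, 17:15-18:00.
Jun free: 09:45-12:00, 14:00-16:15, 16:45-18:00 (invert busy blocks within the working day).
Gita free: 08:30-12:15, 15:15-16:00, 16:45-17:45.
Jamal free: 09:15-12:30, 16:45-18:00.
Kira free: 09:30-11:00, 11:45-17:45.
Erik ∩ Jun: 09:45-10:15, 11:00-11:30, 14:00-14:45, 17:15-18:00.
Erik ∩ Jun ∩ Gita: 09:45-10:15, 11:00-11:30, 17:15-17:45.
Erik ∩ Jun ∩ Gita ∩ Jamal: 09:45-10:15, 11:00-11:30, 17:15-17:45.
Erik ∩ Jun ∩ Gita ∩ Jamal ∩ Kira: 09:45-10:15, 17:15-17:45.
No common window is at least 60 minutes long.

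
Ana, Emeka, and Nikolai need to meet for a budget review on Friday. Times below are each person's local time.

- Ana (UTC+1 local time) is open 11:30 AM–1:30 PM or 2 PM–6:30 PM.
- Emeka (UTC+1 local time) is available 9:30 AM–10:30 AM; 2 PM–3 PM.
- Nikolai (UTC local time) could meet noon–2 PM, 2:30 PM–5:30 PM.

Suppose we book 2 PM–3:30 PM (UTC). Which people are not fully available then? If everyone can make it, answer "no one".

Emeka, Nikolai

Ana in UTC: 10:30-12:30, 13:00-17:30 (subtract 1h to convert from UTC+1).
Emeka in UTC: 08:30-09:30, 13:00-14:00 (subtract 1h to convert from UTC+1).
Nikolai in UTC: 12:00-14:00, 14:30-17:30.
Ana: free for 14:00-15:30. Emeka: not fully free for 14:00-15:30. Nikolai: not fully free for 14:00-15:30.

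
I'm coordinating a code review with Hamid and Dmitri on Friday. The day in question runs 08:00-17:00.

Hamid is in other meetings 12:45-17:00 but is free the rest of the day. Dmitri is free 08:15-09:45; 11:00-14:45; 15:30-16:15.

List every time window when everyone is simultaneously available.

Hamid free: 08:00-12:45 (invert busy blocks within the working day).
Dmitri free: 08:15-09:45, 11:00-14:45, 15:30-16:15.
Hamid ∩ Dmitri: 08:15-09:45, 11:00-12:45.

08:15-09:45, 11:00-12:45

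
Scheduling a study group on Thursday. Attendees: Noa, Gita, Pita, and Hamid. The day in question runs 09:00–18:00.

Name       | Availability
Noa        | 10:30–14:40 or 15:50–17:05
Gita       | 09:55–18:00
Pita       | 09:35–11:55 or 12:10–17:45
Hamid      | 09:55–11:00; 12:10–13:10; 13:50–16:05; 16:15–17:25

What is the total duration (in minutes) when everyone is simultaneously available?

Noa ∩ Gita: 10:30-14:40, 15:50-17:05.
Noa ∩ Gita ∩ Pita: 10:30-11:55, 12:10-14:40, 15:50-17:05.
Noa ∩ Gita ∩ Pita ∩ Hamid: 10:30-11:00, 12:10-13:10, 13:50-14:40, 15:50-16:05, 16:15-17:05.
So the common availability across everyone is 10:30-11:00, 12:10-13:10, 13:50-14:40, 15:50-16:05, 16:15-17:05.
Summing the common windows: 30 + 60 + 50 + 15 + 50 = 205 minutes.

205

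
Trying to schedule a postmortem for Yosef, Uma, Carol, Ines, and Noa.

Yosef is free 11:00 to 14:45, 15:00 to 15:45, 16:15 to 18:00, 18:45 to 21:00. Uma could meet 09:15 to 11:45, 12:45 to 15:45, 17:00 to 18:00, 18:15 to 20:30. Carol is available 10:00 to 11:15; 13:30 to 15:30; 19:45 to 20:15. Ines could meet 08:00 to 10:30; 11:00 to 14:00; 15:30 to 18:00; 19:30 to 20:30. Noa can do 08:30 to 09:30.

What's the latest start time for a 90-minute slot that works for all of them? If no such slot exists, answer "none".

none

Yosef ∩ Uma: 11:00-11:45, 12:45-14:45, 15:00-15:45, 17:00-18:00, 18:45-20:30.
Yosef ∩ Uma ∩ Carol: 11:00-11:15, 13:30-14:45, 15:00-15:30, 19:45-20:15.
Yosef ∩ Uma ∩ Carol ∩ Ines: 11:00-11:15, 13:30-14:00, 19:45-20:15.
Yosef ∩ Uma ∩ Carol ∩ Ines ∩ Noa: ∅.
There is no time when everyone is free.
No common window is at least 90 minutes long.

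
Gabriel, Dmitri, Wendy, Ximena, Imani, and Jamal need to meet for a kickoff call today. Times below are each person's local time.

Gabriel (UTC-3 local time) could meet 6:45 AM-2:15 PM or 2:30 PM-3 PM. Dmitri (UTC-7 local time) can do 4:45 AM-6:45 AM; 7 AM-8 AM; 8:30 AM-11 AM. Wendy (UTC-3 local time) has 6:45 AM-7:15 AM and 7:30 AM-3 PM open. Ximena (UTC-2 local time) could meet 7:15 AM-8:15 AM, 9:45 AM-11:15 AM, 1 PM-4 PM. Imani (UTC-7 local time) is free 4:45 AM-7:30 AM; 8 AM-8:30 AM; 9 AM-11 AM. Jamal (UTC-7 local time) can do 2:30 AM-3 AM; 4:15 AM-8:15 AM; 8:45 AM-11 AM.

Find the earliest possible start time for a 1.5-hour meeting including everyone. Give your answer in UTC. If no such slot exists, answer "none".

Gabriel in UTC: 09:45-17:15, 17:30-18:00 (add 3h to convert from UTC-3).
Dmitri in UTC: 11:45-13:45, 14:00-15:00, 15:30-18:00 (add 7h to convert from UTC-7).
Wendy in UTC: 09:45-10:15, 10:30-18:00 (add 3h to convert from UTC-3).
Ximena in UTC: 09:15-10:15, 11:45-13:15, 15:00-18:00 (add 2h to convert from UTC-2).
Imani in UTC: 11:45-14:30, 15:00-15:30, 16:00-18:00 (add 7h to convert from UTC-7).
Jamal in UTC: 09:30-10:00, 11:15-15:15, 15:45-18:00 (add 7h to convert from UTC-7).
Gabriel ∩ Dmitri: 11:45-13:45, 14:00-15:00, 15:30-17:15, 17:30-18:00.
Gabriel ∩ Dmitri ∩ Wendy: 11:45-13:45, 14:00-15:00, 15:30-17:15, 17:30-18:00.
Gabriel ∩ Dmitri ∩ Wendy ∩ Ximena: 11:45-13:15, 15:30-17:15, 17:30-18:00.
Gabriel ∩ Dmitri ∩ Wendy ∩ Ximena ∩ Imani: 11:45-13:15, 16:00-17:15, 17:30-18:00.
Gabriel ∩ Dmitri ∩ Wendy ∩ Ximena ∩ Imani ∩ Jamal: 11:45-13:15, 16:00-17:15, 17:30-18:00.
Those are the intersection windows.
The first common window of at least 90 minutes is 11:45-13:15, so the earliest start is 11:45.

11:45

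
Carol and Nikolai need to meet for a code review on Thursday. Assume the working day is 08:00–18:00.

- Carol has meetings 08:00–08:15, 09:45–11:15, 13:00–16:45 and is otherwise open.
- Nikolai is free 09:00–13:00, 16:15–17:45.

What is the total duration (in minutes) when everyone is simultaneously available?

Carol free: 08:15-09:45, 11:15-13:00, 16:45-18:00 (invert busy blocks within the working day).
Nikolai free: 09:00-13:00, 16:15-17:45.
Carol ∩ Nikolai: 09:00-09:45, 11:15-13:00, 16:45-17:45.
Those are the intersection windows.
Summing the common windows: 45 + 105 + 60 = 210 minutes.

210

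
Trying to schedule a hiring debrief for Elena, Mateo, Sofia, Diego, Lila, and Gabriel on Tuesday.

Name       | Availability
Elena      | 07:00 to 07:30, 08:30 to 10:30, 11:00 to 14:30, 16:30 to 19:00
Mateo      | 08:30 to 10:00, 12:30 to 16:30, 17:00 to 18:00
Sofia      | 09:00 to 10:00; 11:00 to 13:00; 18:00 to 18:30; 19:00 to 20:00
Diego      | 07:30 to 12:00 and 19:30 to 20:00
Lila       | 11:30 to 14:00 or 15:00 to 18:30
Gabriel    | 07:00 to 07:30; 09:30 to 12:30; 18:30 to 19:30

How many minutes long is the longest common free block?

0

Elena ∩ Mateo: 08:30-10:00, 12:30-14:30, 17:00-18:00.
Elena ∩ Mateo ∩ Sofia: 09:00-10:00, 12:30-13:00.
Elena ∩ Mateo ∩ Sofia ∩ Diego: 09:00-10:00.
Elena ∩ Mateo ∩ Sofia ∩ Diego ∩ Lila: ∅.
Elena ∩ Mateo ∩ Sofia ∩ Diego ∩ Lila ∩ Gabriel: ∅.
There is no time when everyone is free.
No common window exists, so the longest block is 0 minutes.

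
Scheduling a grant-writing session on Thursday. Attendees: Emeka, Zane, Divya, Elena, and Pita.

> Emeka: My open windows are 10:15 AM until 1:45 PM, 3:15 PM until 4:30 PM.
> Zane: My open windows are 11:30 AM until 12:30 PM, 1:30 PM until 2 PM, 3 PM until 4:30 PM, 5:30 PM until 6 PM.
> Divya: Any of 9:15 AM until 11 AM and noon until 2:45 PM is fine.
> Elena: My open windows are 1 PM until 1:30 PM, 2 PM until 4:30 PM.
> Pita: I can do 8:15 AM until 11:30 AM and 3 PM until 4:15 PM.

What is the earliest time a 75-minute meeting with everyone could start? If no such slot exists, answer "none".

none

Emeka ∩ Zane: 11:30-12:30, 13:30-13:45, 15:15-16:30.
Emeka ∩ Zane ∩ Divya: 12:00-12:30, 13:30-13:45.
Emeka ∩ Zane ∩ Divya ∩ Elena: ∅.
Emeka ∩ Zane ∩ Divya ∩ Elena ∩ Pita: ∅.
There is no time when everyone is free.
No common window is at least 75 minutes long.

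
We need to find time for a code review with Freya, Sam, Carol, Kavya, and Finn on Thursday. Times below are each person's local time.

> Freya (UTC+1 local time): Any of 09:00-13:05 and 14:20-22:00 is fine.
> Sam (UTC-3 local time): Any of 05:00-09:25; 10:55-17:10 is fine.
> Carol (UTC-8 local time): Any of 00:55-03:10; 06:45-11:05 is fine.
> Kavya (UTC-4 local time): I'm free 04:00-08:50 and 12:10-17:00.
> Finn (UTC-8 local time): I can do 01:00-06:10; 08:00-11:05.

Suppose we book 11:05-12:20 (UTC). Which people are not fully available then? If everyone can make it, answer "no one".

Carol, Freya

Freya in UTC: 08:00-12:05, 13:20-21:00 (subtract 1h to convert from UTC+1).
Sam in UTC: 08:00-12:25, 13:55-20:10 (add 3h to convert from UTC-3).
Carol in UTC: 08:55-11:10, 14:45-19:05 (add 8h to convert from UTC-8).
Kavya in UTC: 08:00-12:50, 16:10-21:00 (add 4h to convert from UTC-4).
Finn in UTC: 09:00-14:10, 16:00-19:05 (add 8h to convert from UTC-8).
Freya: not fully free for 11:05-12:20. Sam: free for 11:05-12:20. Carol: not fully free for 11:05-12:20. Kavya: free for 11:05-12:20. Finn: free for 11:05-12:20.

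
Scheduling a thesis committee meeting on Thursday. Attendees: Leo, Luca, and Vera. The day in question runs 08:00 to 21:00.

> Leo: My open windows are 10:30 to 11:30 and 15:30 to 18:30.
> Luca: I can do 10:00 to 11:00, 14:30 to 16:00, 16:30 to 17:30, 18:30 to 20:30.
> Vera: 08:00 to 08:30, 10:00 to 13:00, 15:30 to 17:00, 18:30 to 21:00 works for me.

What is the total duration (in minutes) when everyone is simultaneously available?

90

Leo ∩ Luca: 10:30-11:00, 15:30-16:00, 16:30-17:30.
Leo ∩ Luca ∩ Vera: 10:30-11:00, 15:30-16:00, 16:30-17:00.
Those are the intersection windows.
Summing the common windows: 30 + 30 + 30 = 90 minutes.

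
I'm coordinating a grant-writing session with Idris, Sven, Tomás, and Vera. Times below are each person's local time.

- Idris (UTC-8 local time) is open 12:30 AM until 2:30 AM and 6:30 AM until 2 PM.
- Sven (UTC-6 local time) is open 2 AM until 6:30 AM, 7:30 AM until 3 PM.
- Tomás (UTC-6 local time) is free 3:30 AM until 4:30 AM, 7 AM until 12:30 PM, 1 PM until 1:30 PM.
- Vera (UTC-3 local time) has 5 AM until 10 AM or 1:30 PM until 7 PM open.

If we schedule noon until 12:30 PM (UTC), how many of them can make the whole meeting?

2

Idris in UTC: 08:30-10:30, 14:30-22:00 (add 8h to convert from UTC-8).
Sven in UTC: 08:00-12:30, 13:30-21:00 (add 6h to convert from UTC-6).
Tomás in UTC: 09:30-10:30, 13:00-18:30, 19:00-19:30 (add 6h to convert from UTC-6).
Vera in UTC: 08:00-13:00, 16:30-22:00 (add 3h to convert from UTC-3).
Sven and Vera can make the full 12:00-12:30 slot — that's 2.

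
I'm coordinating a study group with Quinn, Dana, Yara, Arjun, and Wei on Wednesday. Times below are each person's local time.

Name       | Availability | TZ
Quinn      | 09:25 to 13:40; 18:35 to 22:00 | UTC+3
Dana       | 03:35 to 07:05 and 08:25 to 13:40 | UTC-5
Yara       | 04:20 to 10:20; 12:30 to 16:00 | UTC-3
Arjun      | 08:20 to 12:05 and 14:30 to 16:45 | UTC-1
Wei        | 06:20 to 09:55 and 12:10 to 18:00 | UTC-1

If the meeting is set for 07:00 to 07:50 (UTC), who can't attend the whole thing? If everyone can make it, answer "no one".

Arjun, Dana, Wei, Yara

Quinn in UTC: 06:25-10:40, 15:35-19:00 (subtract 3h to convert from UTC+3).
Dana in UTC: 08:35-12:05, 13:25-18:40 (add 5h to convert from UTC-5).
Yara in UTC: 07:20-13:20, 15:30-19:00 (add 3h to convert from UTC-3).
Arjun in UTC: 09:20-13:05, 15:30-17:45 (add 1h to convert from UTC-1).
Wei in UTC: 07:20-10:55, 13:10-19:00 (add 1h to convert from UTC-1).
Quinn: free for 07:00-07:50. Dana: not fully free for 07:00-07:50. Yara: not fully free for 07:00-07:50. Arjun: not fully free for 07:00-07:50. Wei: not fully free for 07:00-07:50.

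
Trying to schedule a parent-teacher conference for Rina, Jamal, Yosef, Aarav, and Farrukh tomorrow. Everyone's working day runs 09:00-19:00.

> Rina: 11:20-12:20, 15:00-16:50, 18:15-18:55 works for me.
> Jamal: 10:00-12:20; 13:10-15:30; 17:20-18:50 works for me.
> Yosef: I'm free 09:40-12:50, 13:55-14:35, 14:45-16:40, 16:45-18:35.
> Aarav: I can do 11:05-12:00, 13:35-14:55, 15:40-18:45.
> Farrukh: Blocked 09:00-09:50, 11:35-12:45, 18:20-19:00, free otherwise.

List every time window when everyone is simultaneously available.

11:20-11:35, 18:15-18:20

Rina free: 11:20-12:20, 15:00-16:50, 18:15-18:55.
Jamal free: 10:00-12:20, 13:10-15:30, 17:20-18:50.
Yosef free: 09:40-12:50, 13:55-14:35, 14:45-16:40, 16:45-18:35.
Aarav free: 11:05-12:00, 13:35-14:55, 15:40-18:45.
Farrukh free: 09:50-11:35, 12:45-18:20 (invert busy blocks within the working day).
Rina ∩ Jamal: 11:20-12:20, 15:00-15:30, 18:15-18:50.
Rina ∩ Jamal ∩ Yosef: 11:20-12:20, 15:00-15:30, 18:15-18:35.
Rina ∩ Jamal ∩ Yosef ∩ Aarav: 11:20-12:00, 18:15-18:35.
Rina ∩ Jamal ∩ Yosef ∩ Aarav ∩ Farrukh: 11:20-11:35, 18:15-18:20.
Those are the intersection windows.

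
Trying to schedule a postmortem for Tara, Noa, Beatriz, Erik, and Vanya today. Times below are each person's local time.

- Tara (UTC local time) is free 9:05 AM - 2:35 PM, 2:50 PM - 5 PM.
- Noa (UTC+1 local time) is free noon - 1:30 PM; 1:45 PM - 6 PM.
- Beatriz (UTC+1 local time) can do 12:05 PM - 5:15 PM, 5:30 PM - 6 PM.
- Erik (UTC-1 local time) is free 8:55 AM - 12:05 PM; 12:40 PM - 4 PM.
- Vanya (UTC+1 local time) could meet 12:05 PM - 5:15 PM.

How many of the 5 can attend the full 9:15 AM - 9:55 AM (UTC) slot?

Tara in UTC: 09:05-14:35, 14:50-17:00.
Noa in UTC: 11:00-12:30, 12:45-17:00 (subtract 1h to convert from UTC+1).
Beatriz in UTC: 11:05-16:15, 16:30-17:00 (subtract 1h to convert from UTC+1).
Erik in UTC: 09:55-13:05, 13:40-17:00 (add 1h to convert from UTC-1).
Vanya in UTC: 11:05-16:15 (subtract 1h to convert from UTC+1).
Tara can make the full 09:15-09:55 slot — that's 1.

1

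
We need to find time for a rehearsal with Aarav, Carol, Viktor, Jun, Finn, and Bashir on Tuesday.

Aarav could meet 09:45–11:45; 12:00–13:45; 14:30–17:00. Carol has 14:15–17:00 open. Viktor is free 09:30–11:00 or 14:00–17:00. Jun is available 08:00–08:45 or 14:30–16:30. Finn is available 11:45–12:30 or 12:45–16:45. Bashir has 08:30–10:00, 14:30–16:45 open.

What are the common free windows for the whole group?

14:30-16:30

Aarav ∩ Carol: 14:30-17:00.
Aarav ∩ Carol ∩ Viktor: 14:30-17:00.
Aarav ∩ Carol ∩ Viktor ∩ Jun: 14:30-16:30.
Aarav ∩ Carol ∩ Viktor ∩ Jun ∩ Finn: 14:30-16:30.
Aarav ∩ Carol ∩ Viktor ∩ Jun ∩ Finn ∩ Bashir: 14:30-16:30.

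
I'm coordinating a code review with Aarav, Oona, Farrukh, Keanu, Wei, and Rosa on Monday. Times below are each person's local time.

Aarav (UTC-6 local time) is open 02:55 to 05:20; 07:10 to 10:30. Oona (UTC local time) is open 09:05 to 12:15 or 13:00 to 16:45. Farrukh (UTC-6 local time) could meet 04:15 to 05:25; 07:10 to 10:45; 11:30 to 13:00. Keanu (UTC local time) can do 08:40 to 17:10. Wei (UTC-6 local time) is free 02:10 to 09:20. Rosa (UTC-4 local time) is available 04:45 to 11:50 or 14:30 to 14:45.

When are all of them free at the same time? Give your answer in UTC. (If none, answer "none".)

Aarav in UTC: 08:55-11:20, 13:10-16:30 (add 6h to convert from UTC-6).
Oona in UTC: 09:05-12:15, 13:00-16:45.
Farrukh in UTC: 10:15-11:25, 13:10-16:45, 17:30-19:00 (add 6h to convert from UTC-6).
Keanu in UTC: 08:40-17:10.
Wei in UTC: 08:10-15:20 (add 6h to convert from UTC-6).
Rosa in UTC: 08:45-15:50, 18:30-18:45 (add 4h to convert from UTC-4).
Aarav ∩ Oona: 09:05-11:20, 13:10-16:30.
Aarav ∩ Oona ∩ Farrukh: 10:15-11:20, 13:10-16:30.
Aarav ∩ Oona ∩ Farrukh ∩ Keanu: 10:15-11:20, 13:10-16:30.
Aarav ∩ Oona ∩ Farrukh ∩ Keanu ∩ Wei: 10:15-11:20, 13:10-15:20.
Aarav ∩ Oona ∩ Farrukh ∩ Keanu ∩ Wei ∩ Rosa: 10:15-11:20, 13:10-15:20.

10:15-11:20, 13:10-15:20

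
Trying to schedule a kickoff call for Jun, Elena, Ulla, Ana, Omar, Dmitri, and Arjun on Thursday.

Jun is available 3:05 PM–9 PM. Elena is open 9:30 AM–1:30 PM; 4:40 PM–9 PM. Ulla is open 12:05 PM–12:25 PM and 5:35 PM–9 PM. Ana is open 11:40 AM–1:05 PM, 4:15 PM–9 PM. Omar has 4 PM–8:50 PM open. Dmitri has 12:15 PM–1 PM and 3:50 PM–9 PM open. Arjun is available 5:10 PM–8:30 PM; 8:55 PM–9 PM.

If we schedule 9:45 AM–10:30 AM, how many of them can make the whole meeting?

1

Elena can make the full 09:45-10:30 slot — that's 1.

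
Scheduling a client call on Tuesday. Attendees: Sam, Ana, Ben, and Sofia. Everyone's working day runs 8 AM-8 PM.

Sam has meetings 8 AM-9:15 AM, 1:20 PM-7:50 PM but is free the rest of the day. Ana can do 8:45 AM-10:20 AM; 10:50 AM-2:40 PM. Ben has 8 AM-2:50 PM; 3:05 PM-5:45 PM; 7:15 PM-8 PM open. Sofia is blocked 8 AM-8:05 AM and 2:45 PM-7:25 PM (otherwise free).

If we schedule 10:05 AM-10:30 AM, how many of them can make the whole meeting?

Sam free: 09:15-13:20, 19:50-20:00 (invert busy blocks within the working day).
Ana free: 08:45-10:20, 10:50-14:40.
Ben free: 08:00-14:50, 15:05-17:45, 19:15-20:00.
Sofia free: 08:05-14:45, 19:25-20:00 (invert busy blocks within the working day).
Sam, Ben, and Sofia can make the full 10:05-10:30 slot — that's 3.

3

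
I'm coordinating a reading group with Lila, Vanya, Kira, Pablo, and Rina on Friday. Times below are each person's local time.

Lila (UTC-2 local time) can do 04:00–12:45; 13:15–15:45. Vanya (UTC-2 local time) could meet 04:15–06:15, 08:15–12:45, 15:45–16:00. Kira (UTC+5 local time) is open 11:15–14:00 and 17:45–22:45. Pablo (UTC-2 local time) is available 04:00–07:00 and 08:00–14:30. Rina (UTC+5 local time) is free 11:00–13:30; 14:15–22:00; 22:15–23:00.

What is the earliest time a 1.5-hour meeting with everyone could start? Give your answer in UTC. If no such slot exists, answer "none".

Lila in UTC: 06:00-14:45, 15:15-17:45 (add 2h to convert from UTC-2).
Vanya in UTC: 06:15-08:15, 10:15-14:45, 17:45-18:00 (add 2h to convert from UTC-2).
Kira in UTC: 06:15-09:00, 12:45-17:45 (subtract 5h to convert from UTC+5).
Pablo in UTC: 06:00-09:00, 10:00-16:30 (add 2h to convert from UTC-2).
Rina in UTC: 06:00-08:30, 09:15-17:00, 17:15-18:00 (subtract 5h to convert from UTC+5).
Lila ∩ Vanya: 06:15-08:15, 10:15-14:45.
Lila ∩ Vanya ∩ Kira: 06:15-08:15, 12:45-14:45.
Lila ∩ Vanya ∩ Kira ∩ Pablo: 06:15-08:15, 12:45-14:45.
Lila ∩ Vanya ∩ Kira ∩ Pablo ∩ Rina: 06:15-08:15, 12:45-14:45.
Those are the intersection windows.
The first common window of at least 90 minutes is 06:15-08:15, so the earliest start is 06:15.

06:15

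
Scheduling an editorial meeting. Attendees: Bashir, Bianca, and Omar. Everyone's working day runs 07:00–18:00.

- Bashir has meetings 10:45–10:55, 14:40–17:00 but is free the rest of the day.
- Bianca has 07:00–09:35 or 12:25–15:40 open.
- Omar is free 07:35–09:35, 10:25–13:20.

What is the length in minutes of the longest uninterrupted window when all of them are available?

Bashir free: 07:00-10:45, 10:55-14:40, 17:00-18:00 (invert busy blocks within the working day).
Bianca free: 07:00-09:35, 12:25-15:40.
Omar free: 07:35-09:35, 10:25-13:20.
Bashir ∩ Bianca: 07:00-09:35, 12:25-14:40.
Bashir ∩ Bianca ∩ Omar: 07:35-09:35, 12:25-13:20.
The longest is 07:35-09:35 at 120 minutes.

120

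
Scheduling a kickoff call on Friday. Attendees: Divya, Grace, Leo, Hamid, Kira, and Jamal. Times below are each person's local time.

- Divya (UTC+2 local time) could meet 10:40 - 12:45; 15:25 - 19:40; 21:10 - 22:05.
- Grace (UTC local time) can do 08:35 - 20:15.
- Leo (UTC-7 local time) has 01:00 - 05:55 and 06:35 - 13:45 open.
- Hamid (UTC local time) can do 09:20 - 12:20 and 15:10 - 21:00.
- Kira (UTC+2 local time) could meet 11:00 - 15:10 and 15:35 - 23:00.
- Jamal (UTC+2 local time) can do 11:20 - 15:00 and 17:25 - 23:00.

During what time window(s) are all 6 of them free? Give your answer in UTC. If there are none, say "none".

Divya in UTC: 08:40-10:45, 13:25-17:40, 19:10-20:05 (subtract 2h to convert from UTC+2).
Grace in UTC: 08:35-20:15.
Leo in UTC: 08:00-12:55, 13:35-20:45 (add 7h to convert from UTC-7).
Hamid in UTC: 09:20-12:20, 15:10-21:00.
Kira in UTC: 09:00-13:10, 13:35-21:00 (subtract 2h to convert from UTC+2).
Jamal in UTC: 09:20-13:00, 15:25-21:00 (subtract 2h to convert from UTC+2).
Divya ∩ Grace: 08:40-10:45, 13:25-17:40, 19:10-20:05.
Divya ∩ Grace ∩ Leo: 08:40-10:45, 13:35-17:40, 19:10-20:05.
Divya ∩ Grace ∩ Leo ∩ Hamid: 09:20-10:45, 15:10-17:40, 19:10-20:05.
Divya ∩ Grace ∩ Leo ∩ Hamid ∩ Kira: 09:20-10:45, 15:10-17:40, 19:10-20:05.
Divya ∩ Grace ∩ Leo ∩ Hamid ∩ Kira ∩ Jamal: 09:20-10:45, 15:25-17:40, 19:10-20:05.

09:20-10:45, 15:25-17:40, 19:10-20:05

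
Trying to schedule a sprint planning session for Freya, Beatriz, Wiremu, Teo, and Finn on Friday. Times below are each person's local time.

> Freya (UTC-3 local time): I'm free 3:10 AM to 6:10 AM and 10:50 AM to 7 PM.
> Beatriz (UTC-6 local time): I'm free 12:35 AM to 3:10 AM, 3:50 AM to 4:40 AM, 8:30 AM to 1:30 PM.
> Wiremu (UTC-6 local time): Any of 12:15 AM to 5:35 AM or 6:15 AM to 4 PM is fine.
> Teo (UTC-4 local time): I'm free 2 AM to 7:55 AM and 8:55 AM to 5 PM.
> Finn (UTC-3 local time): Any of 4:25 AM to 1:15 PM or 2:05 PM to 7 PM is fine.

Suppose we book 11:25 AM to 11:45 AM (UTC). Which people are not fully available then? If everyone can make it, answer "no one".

Freya in UTC: 06:10-09:10, 13:50-22:00 (add 3h to convert from UTC-3).
Beatriz in UTC: 06:35-09:10, 09:50-10:40, 14:30-19:30 (add 6h to convert from UTC-6).
Wiremu in UTC: 06:15-11:35, 12:15-22:00 (add 6h to convert from UTC-6).
Teo in UTC: 06:00-11:55, 12:55-21:00 (add 4h to convert from UTC-4).
Finn in UTC: 07:25-16:15, 17:05-22:00 (add 3h to convert from UTC-3).
Freya: not fully free for 11:25-11:45. Beatriz: not fully free for 11:25-11:45. Wiremu: not fully free for 11:25-11:45. Teo: free for 11:25-11:45. Finn: free for 11:25-11:45.

Beatriz, Freya, Wiremu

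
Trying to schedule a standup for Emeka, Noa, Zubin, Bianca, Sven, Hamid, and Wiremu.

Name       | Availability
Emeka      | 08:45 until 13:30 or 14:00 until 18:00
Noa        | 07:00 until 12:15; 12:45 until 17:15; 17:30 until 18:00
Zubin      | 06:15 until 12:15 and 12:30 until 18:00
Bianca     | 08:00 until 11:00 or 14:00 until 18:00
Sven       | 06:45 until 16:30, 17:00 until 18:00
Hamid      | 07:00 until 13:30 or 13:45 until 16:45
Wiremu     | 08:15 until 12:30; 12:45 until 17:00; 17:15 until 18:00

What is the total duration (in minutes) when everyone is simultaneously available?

285

Emeka ∩ Noa: 08:45-12:15, 12:45-13:30, 14:00-17:15, 17:30-18:00.
Emeka ∩ Noa ∩ Zubin: 08:45-12:15, 12:45-13:30, 14:00-17:15, 17:30-18:00.
Emeka ∩ Noa ∩ Zubin ∩ Bianca: 08:45-11:00, 14:00-17:15, 17:30-18:00.
Emeka ∩ Noa ∩ Zubin ∩ Bianca ∩ Sven: 08:45-11:00, 14:00-16:30, 17:00-17:15, 17:30-18:00.
Emeka ∩ Noa ∩ Zubin ∩ Bianca ∩ Sven ∩ Hamid: 08:45-11:00, 14:00-16:30.
Emeka ∩ Noa ∩ Zubin ∩ Bianca ∩ Sven ∩ Hamid ∩ Wiremu: 08:45-11:00, 14:00-16:30.
So the common availability across everyone is 08:45-11:00, 14:00-16:30.
Summing the common windows: 135 + 150 = 285 minutes.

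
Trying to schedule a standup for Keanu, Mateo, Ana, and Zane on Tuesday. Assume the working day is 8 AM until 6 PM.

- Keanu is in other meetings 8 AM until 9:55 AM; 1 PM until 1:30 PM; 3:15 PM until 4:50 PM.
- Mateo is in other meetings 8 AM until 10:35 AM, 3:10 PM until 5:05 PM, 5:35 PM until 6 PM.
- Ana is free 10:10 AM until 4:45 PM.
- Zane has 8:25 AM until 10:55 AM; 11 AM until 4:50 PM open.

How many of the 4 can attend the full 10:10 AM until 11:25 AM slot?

2

Keanu free: 09:55-13:00, 13:30-15:15, 16:50-18:00 (invert busy blocks within the working day).
Mateo free: 10:35-15:10, 17:05-17:35 (invert busy blocks within the working day).
Ana free: 10:10-16:45.
Zane free: 08:25-10:55, 11:00-16:50.
Keanu and Ana can make the full 10:10-11:25 slot — that's 2.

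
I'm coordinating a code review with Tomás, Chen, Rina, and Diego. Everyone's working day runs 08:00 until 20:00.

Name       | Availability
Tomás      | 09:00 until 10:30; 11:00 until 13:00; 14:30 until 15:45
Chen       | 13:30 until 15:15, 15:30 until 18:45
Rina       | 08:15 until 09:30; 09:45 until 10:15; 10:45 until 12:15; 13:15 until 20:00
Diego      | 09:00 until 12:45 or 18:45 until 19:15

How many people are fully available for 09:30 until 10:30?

2

Tomás and Diego can make the full 09:30-10:30 slot — that's 2.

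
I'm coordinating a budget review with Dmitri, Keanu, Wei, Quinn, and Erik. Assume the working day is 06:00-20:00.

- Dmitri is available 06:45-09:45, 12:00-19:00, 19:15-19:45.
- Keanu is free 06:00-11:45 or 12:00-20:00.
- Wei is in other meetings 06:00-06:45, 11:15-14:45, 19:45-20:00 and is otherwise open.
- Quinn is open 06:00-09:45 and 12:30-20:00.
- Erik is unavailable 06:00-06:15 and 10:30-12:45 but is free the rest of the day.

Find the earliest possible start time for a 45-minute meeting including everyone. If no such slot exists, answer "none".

06:45

Dmitri free: 06:45-09:45, 12:00-19:00, 19:15-19:45.
Keanu free: 06:00-11:45, 12:00-20:00.
Wei free: 06:45-11:15, 14:45-19:45 (invert busy blocks within the working day).
Quinn free: 06:00-09:45, 12:30-20:00.
Erik free: 06:15-10:30, 12:45-20:00 (invert busy blocks within the working day).
Dmitri ∩ Keanu: 06:45-09:45, 12:00-19:00, 19:15-19:45.
Dmitri ∩ Keanu ∩ Wei: 06:45-09:45, 14:45-19:00, 19:15-19:45.
Dmitri ∩ Keanu ∩ Wei ∩ Quinn: 06:45-09:45, 14:45-19:00, 19:15-19:45.
Dmitri ∩ Keanu ∩ Wei ∩ Quinn ∩ Erik: 06:45-09:45, 14:45-19:00, 19:15-19:45.
So the common availability across everyone is 06:45-09:45, 14:45-19:00, 19:15-19:45.
The first common window of at least 45 minutes is 06:45-09:45, so the earliest start is 06:45.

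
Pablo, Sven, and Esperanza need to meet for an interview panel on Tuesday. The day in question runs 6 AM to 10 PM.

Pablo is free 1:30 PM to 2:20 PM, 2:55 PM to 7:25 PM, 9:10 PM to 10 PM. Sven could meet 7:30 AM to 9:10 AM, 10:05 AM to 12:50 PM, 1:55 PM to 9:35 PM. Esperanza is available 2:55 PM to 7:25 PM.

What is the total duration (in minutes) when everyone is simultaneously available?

270

Pablo ∩ Sven: 13:55-14:20, 14:55-19:25, 21:10-21:35.
Pablo ∩ Sven ∩ Esperanza: 14:55-19:25.
Those are the intersection windows.
That's a single block of 270 minutes.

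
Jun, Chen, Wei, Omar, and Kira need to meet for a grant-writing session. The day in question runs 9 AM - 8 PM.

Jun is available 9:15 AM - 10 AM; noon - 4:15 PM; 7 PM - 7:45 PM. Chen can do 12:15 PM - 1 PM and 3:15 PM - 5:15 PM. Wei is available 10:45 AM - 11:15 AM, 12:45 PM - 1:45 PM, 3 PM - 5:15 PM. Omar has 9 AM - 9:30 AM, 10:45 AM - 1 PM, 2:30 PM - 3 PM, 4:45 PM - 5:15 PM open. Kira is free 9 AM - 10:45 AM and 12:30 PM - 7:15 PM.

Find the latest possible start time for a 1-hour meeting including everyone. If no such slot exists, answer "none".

none

Jun ∩ Chen: 12:15-13:00, 15:15-16:15.
Jun ∩ Chen ∩ Wei: 12:45-13:00, 15:15-16:15.
Jun ∩ Chen ∩ Wei ∩ Omar: 12:45-13:00.
Jun ∩ Chen ∩ Wei ∩ Omar ∩ Kira: 12:45-13:00.
No common window is at least 60 minutes long.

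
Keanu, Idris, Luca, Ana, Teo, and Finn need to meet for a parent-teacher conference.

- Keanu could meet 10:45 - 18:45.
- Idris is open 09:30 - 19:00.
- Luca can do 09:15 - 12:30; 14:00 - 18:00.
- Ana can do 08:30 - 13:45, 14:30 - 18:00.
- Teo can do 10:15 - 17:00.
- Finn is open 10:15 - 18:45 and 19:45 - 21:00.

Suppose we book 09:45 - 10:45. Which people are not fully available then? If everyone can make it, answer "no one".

Finn, Keanu, Teo

Keanu: not fully free for 09:45-10:45. Idris: free for 09:45-10:45. Luca: free for 09:45-10:45. Ana: free for 09:45-10:45. Teo: not fully free for 09:45-10:45. Finn: not fully free for 09:45-10:45.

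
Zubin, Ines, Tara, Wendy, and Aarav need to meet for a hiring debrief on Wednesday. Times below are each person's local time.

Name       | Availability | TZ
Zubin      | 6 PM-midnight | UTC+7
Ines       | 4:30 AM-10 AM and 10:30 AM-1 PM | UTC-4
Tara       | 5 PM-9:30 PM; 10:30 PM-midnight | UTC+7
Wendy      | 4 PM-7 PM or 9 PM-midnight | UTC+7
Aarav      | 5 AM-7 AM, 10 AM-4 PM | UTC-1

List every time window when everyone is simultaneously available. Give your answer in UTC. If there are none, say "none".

Zubin in UTC: 11:00-17:00 (subtract 7h to convert from UTC+7).
Ines in UTC: 08:30-14:00, 14:30-17:00 (add 4h to convert from UTC-4).
Tara in UTC: 10:00-14:30, 15:30-17:00 (subtract 7h to convert from UTC+7).
Wendy in UTC: 09:00-12:00, 14:00-17:00 (subtract 7h to convert from UTC+7).
Aarav in UTC: 06:00-08:00, 11:00-17:00 (add 1h to convert from UTC-1).
Zubin ∩ Ines: 11:00-14:00, 14:30-17:00.
Zubin ∩ Ines ∩ Tara: 11:00-14:00, 15:30-17:00.
Zubin ∩ Ines ∩ Tara ∩ Wendy: 11:00-12:00, 15:30-17:00.
Zubin ∩ Ines ∩ Tara ∩ Wendy ∩ Aarav: 11:00-12:00, 15:30-17:00.

11:00-12:00, 15:30-17:00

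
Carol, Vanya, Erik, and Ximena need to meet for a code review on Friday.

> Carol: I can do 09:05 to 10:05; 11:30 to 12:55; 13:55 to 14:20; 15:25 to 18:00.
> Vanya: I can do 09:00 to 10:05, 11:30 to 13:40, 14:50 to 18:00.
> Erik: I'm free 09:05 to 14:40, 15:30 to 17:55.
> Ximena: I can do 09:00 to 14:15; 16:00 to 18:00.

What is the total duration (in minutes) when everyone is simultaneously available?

Carol ∩ Vanya: 09:05-10:05, 11:30-12:55, 15:25-18:00.
Carol ∩ Vanya ∩ Erik: 09:05-10:05, 11:30-12:55, 15:30-17:55.
Carol ∩ Vanya ∩ Erik ∩ Ximena: 09:05-10:05, 11:30-12:55, 16:00-17:55.
Summing the common windows: 60 + 85 + 115 = 260 minutes.

260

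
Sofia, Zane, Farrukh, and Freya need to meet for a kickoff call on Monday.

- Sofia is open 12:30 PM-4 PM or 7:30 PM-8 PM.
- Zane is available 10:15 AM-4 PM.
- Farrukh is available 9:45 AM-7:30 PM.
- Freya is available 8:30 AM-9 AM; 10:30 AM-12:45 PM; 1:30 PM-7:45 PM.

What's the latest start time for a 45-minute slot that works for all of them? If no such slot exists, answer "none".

15:15

Sofia ∩ Zane: 12:30-16:00.
Sofia ∩ Zane ∩ Farrukh: 12:30-16:00.
Sofia ∩ Zane ∩ Farrukh ∩ Freya: 12:30-12:45, 13:30-16:00.
The last common window of at least 45 minutes is 13:30-16:00; a 45-minute meeting can start as late as 15:15 and still end by 16:00.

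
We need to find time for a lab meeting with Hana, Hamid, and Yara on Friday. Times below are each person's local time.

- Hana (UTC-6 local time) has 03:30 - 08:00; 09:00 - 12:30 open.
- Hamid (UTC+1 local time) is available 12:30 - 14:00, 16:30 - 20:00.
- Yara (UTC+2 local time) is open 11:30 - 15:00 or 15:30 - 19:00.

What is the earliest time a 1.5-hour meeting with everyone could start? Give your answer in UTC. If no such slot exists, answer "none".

11:30

Hana in UTC: 09:30-14:00, 15:00-18:30 (add 6h to convert from UTC-6).
Hamid in UTC: 11:30-13:00, 15:30-19:00 (subtract 1h to convert from UTC+1).
Yara in UTC: 09:30-13:00, 13:30-17:00 (subtract 2h to convert from UTC+2).
Hana ∩ Hamid: 11:30-13:00, 15:30-18:30.
Hana ∩ Hamid ∩ Yara: 11:30-13:00, 15:30-17:00.
Those are the intersection windows.
The first common window of at least 90 minutes is 11:30-13:00, so the earliest start is 11:30.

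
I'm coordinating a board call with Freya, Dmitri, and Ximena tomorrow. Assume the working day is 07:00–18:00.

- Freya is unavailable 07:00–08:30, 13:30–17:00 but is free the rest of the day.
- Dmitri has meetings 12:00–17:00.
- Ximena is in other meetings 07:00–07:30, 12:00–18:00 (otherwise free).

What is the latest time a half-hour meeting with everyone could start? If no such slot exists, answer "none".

Freya free: 08:30-13:30, 17:00-18:00 (invert busy blocks within the working day).
Dmitri free: 07:00-12:00, 17:00-18:00 (invert busy blocks within the working day).
Ximena free: 07:30-12:00 (invert busy blocks within the working day).
Freya ∩ Dmitri: 08:30-12:00, 17:00-18:00.
Freya ∩ Dmitri ∩ Ximena: 08:30-12:00.
The last common window of at least 30 minutes is 08:30-12:00; a 30-minute meeting can start as late as 11:30 and still end by 12:00.

11:30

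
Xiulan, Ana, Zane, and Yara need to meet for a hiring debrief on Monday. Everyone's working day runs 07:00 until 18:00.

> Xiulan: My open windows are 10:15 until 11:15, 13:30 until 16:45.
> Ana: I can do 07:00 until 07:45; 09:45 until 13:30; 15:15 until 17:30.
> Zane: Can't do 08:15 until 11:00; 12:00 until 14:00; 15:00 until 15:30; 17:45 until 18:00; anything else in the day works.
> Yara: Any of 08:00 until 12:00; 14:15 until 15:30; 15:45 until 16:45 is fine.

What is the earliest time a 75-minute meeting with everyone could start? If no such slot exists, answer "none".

none

Xiulan free: 10:15-11:15, 13:30-16:45.
Ana free: 07:00-07:45, 09:45-13:30, 15:15-17:30.
Zane free: 07:00-08:15, 11:00-12:00, 14:00-15:00, 15:30-17:45 (invert busy blocks within the working day).
Yara free: 08:00-12:00, 14:15-15:30, 15:45-16:45.
Xiulan ∩ Ana: 10:15-11:15, 15:15-16:45.
Xiulan ∩ Ana ∩ Zane: 11:00-11:15, 15:30-16:45.
Xiulan ∩ Ana ∩ Zane ∩ Yara: 11:00-11:15, 15:45-16:45.
No common window is at least 75 minutes long.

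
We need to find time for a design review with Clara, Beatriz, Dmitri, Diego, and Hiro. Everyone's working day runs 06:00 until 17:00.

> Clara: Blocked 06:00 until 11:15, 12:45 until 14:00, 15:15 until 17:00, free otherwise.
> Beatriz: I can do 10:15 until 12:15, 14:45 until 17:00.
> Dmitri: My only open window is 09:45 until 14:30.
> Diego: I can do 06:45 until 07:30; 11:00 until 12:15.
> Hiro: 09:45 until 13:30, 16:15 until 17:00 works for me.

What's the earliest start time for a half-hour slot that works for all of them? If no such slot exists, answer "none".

Clara free: 11:15-12:45, 14:00-15:15 (invert busy blocks within the working day).
Beatriz free: 10:15-12:15, 14:45-17:00.
Dmitri free: 09:45-14:30.
Diego free: 06:45-07:30, 11:00-12:15.
Hiro free: 09:45-13:30, 16:15-17:00.
Clara ∩ Beatriz: 11:15-12:15, 14:45-15:15.
Clara ∩ Beatriz ∩ Dmitri: 11:15-12:15.
Clara ∩ Beatriz ∩ Dmitri ∩ Diego: 11:15-12:15.
Clara ∩ Beatriz ∩ Dmitri ∩ Diego ∩ Hiro: 11:15-12:15.
Those are the intersection windows.
The first common window of at least 30 minutes is 11:15-12:15, so the earliest start is 11:15.

11:15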